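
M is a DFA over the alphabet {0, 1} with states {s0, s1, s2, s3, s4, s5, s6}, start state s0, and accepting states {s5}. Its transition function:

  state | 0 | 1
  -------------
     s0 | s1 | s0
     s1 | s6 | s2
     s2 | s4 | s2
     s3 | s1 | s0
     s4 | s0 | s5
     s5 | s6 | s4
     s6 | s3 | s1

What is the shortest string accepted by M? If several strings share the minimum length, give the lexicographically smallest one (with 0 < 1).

0101

A breadth-first search from s0 reaches an accepting state first via the path s0 → s1 → s2 → s4 → s5 on input 0101.
No string of length < 4 is accepted (BFS exhausts all shorter strings without reaching an accepting state), and 0101 is the lexicographically least accepting string of length 4.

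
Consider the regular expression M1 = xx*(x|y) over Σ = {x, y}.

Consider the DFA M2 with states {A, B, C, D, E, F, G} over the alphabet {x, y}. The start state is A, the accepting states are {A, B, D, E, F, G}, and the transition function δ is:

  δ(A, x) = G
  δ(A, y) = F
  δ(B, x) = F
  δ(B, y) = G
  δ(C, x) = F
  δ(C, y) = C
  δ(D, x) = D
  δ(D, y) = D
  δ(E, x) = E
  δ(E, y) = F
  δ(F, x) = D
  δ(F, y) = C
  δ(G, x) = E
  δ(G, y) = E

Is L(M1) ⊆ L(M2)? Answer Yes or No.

Converting the expression M1 to a DFA (subset construction, then merging equivalent states) gives the minimal DFA with states {r0, r1, r2, r3, r4}, start state r0, accepting states {r3, r4} and transitions r0: x→r1, y→r2; r1: x→r3, y→r4; r2: x→r2, y→r2; r3: x→r3, y→r4; r4: x→r2, y→r2.
Exploring the product automaton M1 × M2 from the start pair (r0, A), following both machines on each input symbol, reaches 9 state pairs: (r0, A), (r1, G), (r2, F), (r3, E), (r4, E), (r2, D), (r2, C), (r4, F), (r2, E).
M1 accepts in {r3, r4} and M2 accepts in {A, B, D, E, F, G}. The reachable pairs whose M1-component is accepting are (r3, E), (r4, E), (r4, F); in each of them the M2-component is accepting too, so the product for L(M1) \ L(M2) (M1-component accepting, M2-component rejecting) has no reachable accepting pair and the difference is empty.
Hence every string in L(M1) is also in L(M2).

Yes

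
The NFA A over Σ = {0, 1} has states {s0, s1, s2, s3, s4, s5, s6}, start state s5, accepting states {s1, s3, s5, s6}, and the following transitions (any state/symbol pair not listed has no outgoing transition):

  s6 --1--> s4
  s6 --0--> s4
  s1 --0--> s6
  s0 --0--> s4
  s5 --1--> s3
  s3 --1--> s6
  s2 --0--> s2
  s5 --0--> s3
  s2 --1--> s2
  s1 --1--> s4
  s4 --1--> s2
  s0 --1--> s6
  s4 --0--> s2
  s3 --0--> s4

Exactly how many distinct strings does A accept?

5

The useful subgraph on states {s3, s5, s6} is acyclic, so L(A) is finite; the longest accepting path visits 3 useful states, giving maximum string length 2.
Counting accepting paths from s5 by length: 1 of length 0, 2 of length 1, 2 of length 2. Total 5.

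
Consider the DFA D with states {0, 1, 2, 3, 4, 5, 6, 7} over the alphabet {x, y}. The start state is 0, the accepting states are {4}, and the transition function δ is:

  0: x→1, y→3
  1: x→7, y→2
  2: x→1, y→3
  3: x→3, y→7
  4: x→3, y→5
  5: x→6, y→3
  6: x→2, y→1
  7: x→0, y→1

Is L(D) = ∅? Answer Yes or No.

The states reachable from the start state are {0, 1, 2, 3, 7}.
None of the accepting states {4} is reachable, so no string is accepted and L(D) = ∅.

Yes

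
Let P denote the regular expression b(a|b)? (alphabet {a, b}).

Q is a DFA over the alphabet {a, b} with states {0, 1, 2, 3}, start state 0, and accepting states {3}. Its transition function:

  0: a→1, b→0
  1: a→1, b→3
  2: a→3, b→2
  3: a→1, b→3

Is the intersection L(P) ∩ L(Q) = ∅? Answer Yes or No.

Converting the expression P to a DFA (subset construction, then merging equivalent states) gives the minimal DFA with states {p0, p1, p2, p3}, start state p0, accepting states {p2, p3} and transitions p0: a→p1, b→p2; p1: a→p1, b→p1; p2: a→p3, b→p3; p3: a→p1, b→p1.
Exploring the product automaton P × Q from the start pair (p0, 0), following both machines on each input symbol, reaches 7 state pairs: (p0, 0), (p1, 1), (p2, 0), (p1, 3), (p3, 1), (p3, 0), (p1, 0).
P accepts in {p2, p3} and Q accepts in {3}; no reachable pair has both components accepting, so no string drives both machines to acceptance simultaneously and L(P) ∩ L(Q) = ∅.
So no string is accepted by both, and the intersection is empty.

Yes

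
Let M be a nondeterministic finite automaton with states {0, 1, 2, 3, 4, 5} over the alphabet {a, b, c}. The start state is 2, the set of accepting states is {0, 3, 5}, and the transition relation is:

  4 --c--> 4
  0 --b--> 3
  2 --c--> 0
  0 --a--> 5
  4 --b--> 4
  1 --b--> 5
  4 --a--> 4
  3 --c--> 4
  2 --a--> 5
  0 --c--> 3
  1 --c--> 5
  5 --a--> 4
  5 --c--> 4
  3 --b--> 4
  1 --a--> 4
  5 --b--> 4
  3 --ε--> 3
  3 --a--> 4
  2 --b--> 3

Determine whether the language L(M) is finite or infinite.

finite

The useful states (reachable from 2 and able to reach an accepting state) are {0, 2, 3, 5}.
Restricted to these states the transition graph has no cycle, so every accepting path has bounded length and L is finite.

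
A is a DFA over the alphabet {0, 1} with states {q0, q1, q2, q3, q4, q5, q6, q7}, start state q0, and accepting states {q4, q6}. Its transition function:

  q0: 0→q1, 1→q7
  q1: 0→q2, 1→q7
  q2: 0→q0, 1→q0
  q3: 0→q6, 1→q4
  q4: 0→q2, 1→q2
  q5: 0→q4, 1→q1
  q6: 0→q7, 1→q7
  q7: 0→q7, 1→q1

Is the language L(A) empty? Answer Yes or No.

The states reachable from the start state are {q0, q1, q2, q7}.
None of the accepting states {q4, q6} is reachable, so no string is accepted and L(A) = ∅.

Yes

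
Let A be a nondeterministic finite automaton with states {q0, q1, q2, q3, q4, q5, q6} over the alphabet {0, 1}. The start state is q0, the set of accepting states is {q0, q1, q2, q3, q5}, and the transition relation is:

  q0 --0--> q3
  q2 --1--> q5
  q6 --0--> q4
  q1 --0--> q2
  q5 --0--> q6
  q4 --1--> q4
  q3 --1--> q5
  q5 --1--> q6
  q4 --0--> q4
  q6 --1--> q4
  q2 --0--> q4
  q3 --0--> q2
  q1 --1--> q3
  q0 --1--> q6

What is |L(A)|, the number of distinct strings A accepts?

5

The useful subgraph on states {q0, q2, q3, q5} is acyclic, so L(A) is finite; the longest accepting path visits 4 useful states, giving maximum string length 3.
Counting accepting paths from q0 by length: 1 of length 0, 1 of length 1, 2 of length 2, 1 of length 3. Total 5.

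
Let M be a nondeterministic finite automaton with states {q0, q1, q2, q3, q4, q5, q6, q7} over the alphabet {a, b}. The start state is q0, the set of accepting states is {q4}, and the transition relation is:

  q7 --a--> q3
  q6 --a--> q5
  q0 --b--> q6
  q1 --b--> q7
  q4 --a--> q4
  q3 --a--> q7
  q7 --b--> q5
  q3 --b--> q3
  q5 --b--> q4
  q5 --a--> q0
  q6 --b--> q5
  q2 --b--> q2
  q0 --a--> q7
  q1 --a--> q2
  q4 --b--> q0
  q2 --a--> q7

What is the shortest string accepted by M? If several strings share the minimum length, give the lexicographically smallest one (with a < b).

A breadth-first search from q0 reaches an accepting state first via the path q0 → q7 → q5 → q4 on input abb.
No string of length < 3 is accepted (BFS exhausts all shorter strings without reaching an accepting state), and abb is the lexicographically least accepting string of length 3.

abb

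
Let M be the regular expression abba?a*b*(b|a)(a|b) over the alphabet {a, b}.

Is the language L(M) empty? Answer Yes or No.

No

The string abbaa matches the expression, so it belongs to L(M).
Since L(M) contains at least one string, it is not empty.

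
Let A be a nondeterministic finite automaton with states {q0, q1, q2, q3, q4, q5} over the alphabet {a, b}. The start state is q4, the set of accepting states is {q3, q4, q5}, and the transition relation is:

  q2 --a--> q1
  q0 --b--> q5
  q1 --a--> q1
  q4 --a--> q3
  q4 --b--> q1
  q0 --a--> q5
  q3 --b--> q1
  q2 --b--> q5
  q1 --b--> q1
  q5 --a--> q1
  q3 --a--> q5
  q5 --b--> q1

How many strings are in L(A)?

The useful subgraph on states {q3, q4, q5} is acyclic, so L(A) is finite; the longest accepting path visits 3 useful states, giving maximum string length 2.
Counting accepting paths from q4 by length: 1 of length 0, 1 of length 1, 1 of length 2. Total 3.

3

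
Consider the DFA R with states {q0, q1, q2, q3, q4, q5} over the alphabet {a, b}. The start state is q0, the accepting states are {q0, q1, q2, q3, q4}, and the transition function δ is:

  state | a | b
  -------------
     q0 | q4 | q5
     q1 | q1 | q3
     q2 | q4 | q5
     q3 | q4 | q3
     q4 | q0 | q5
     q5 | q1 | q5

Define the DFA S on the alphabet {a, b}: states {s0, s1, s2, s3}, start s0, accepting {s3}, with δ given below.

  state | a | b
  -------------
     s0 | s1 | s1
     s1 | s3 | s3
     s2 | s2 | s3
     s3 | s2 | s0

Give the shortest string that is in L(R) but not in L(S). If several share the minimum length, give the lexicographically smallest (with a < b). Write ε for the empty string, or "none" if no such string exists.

ε

The empty string ε is accepted by R but not by S.
Since ε is the unique shortest string, it is the required witness.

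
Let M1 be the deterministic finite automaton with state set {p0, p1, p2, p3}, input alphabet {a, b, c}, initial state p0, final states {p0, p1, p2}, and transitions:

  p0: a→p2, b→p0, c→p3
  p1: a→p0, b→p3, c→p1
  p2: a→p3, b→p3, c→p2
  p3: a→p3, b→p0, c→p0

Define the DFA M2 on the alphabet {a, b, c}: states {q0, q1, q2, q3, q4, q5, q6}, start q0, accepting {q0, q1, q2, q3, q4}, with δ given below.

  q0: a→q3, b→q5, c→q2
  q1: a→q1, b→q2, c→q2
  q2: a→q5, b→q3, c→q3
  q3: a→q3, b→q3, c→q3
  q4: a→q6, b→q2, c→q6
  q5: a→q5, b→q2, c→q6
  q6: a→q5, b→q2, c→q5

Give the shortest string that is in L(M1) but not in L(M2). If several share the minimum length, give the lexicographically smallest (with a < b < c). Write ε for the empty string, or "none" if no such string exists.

b

The string b is accepted by M1 but not by M2.
No shorter string lies in the difference, and b is the lexicographically first length-1 string in L(M1) \ L(M2).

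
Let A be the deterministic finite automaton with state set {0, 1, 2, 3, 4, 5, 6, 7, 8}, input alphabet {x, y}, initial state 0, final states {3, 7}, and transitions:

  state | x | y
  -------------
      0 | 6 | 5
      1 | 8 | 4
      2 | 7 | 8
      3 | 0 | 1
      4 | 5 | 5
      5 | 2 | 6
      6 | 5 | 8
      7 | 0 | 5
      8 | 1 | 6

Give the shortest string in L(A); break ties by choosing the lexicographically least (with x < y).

A breadth-first search from 0 reaches an accepting state first via the path 0 → 5 → 2 → 7 on input yxx.
No string of length < 3 is accepted (BFS exhausts all shorter strings without reaching an accepting state), and yxx is the lexicographically least accepting string of length 3.

yxx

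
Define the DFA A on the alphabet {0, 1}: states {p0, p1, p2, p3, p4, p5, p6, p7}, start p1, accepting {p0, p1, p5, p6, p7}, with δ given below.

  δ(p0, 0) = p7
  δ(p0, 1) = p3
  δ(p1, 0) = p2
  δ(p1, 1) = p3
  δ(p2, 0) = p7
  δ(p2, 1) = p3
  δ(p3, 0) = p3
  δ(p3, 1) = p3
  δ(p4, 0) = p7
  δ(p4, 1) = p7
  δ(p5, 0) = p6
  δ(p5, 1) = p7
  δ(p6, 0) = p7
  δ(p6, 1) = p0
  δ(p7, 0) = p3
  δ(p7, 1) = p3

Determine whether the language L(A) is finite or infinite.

The useful states (reachable from p1 and able to reach an accepting state) are {p1, p2, p7}.
Restricted to these states the transition graph has no cycle, so every accepting path has bounded length and L is finite.

finite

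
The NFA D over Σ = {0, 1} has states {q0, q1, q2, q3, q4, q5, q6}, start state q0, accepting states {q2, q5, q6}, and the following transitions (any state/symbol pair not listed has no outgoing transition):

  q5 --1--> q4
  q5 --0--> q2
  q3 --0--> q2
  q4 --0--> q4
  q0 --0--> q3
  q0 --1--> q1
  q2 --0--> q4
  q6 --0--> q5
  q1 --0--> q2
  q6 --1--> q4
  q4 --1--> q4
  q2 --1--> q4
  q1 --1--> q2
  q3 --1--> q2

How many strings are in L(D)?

4

The useful subgraph on states {q0, q1, q2, q3} is acyclic, so L(D) is finite; the longest accepting path visits 3 useful states, giving maximum string length 2.
Counting accepting paths from q0 by length: 4 of length 2. Total 4.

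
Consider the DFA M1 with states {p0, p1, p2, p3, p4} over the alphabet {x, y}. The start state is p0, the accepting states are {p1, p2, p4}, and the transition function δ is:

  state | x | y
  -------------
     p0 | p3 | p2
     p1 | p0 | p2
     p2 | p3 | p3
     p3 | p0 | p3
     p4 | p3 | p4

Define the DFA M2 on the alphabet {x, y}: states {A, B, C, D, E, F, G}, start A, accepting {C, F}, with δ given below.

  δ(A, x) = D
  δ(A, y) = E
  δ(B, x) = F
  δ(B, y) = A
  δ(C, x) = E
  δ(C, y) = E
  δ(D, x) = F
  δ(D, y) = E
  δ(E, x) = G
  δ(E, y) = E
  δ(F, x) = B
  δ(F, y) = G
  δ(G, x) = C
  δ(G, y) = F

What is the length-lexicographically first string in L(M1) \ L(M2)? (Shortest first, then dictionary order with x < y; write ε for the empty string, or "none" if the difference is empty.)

The string y is accepted by M1 but not by M2.
No shorter string lies in the difference, and y is the lexicographically first length-1 string in L(M1) \ L(M2).

y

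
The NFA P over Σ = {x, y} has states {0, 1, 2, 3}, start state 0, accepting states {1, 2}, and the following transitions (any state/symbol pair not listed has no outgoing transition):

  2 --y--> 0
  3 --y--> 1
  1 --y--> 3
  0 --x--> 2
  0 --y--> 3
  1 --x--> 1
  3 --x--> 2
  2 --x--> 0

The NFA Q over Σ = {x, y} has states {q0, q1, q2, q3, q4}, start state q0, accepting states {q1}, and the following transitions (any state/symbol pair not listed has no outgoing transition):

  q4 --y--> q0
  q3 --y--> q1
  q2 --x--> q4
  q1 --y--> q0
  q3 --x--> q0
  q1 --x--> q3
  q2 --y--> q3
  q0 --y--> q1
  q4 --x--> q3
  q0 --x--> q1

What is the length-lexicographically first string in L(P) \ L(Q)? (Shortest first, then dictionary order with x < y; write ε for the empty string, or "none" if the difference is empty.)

The string yx is accepted by P but not by Q.
No shorter string lies in the difference, and yx is the lexicographically first length-2 string in L(P) \ L(Q).

yx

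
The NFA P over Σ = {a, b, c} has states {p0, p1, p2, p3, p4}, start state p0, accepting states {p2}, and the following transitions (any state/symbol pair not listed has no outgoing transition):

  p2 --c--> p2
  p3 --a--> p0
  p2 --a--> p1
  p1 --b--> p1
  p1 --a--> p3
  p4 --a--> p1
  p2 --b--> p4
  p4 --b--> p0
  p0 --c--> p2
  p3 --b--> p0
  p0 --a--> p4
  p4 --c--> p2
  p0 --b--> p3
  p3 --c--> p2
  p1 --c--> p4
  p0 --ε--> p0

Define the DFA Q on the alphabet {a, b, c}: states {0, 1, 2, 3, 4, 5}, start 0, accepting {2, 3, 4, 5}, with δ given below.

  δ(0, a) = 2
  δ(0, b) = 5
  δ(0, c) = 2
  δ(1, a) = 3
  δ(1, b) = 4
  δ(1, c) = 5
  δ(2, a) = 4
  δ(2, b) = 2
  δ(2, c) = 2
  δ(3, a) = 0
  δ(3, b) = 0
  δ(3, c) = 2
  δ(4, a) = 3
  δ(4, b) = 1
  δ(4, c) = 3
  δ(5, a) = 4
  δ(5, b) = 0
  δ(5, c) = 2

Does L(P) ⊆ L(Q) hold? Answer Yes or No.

Yes

Exploring the product automaton P × Q from the start pair (p0, 0), following both machines on each input symbol, reaches 26 state pairs: (p0, 0), (p4, 2), (p3, 5), (p2, 2), (p1, 4), (p0, 2), (p0, 4), (p3, 3), (p1, 1), (p4, 3), (p4, 4), (p3, 2), (p3, 1), (p2, 3), (p4, 5), (p1, 0), (p1, 3), (p0, 1), (p0, 3), (p2, 5), (p4, 0), (p1, 5), (p3, 0), (p3, 4), (p1, 2), (p0, 5).
P accepts in {p2} and Q accepts in {2, 3, 4, 5}. The reachable pairs whose P-component is accepting are (p2, 2), (p2, 3), (p2, 5); in each of them the Q-component is accepting too, so the product for L(P) \ L(Q) (P-component accepting, Q-component rejecting) has no reachable accepting pair and the difference is empty.
Hence every string in L(P) is also in L(Q).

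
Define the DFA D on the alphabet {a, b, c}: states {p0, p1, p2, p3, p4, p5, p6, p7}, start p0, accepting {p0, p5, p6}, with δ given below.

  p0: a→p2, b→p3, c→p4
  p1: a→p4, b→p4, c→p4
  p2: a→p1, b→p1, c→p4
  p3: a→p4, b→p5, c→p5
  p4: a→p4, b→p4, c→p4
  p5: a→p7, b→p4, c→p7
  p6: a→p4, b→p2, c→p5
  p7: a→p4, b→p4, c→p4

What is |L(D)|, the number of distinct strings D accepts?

The useful subgraph on states {p0, p3, p5} is acyclic, so L(D) is finite; the longest accepting path visits 3 useful states, giving maximum string length 2.
Counting accepting paths from p0 by length: 1 of length 0, 2 of length 2. Total 3.

3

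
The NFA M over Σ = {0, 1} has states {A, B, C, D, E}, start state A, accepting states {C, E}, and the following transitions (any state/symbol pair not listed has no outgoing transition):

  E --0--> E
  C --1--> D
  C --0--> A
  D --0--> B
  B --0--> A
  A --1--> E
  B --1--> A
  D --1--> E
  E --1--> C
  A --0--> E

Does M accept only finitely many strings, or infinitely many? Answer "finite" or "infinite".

State A is reachable from the start and can reach an accepting state, and it lies on the cycle A → E → C → A.
Traversing that cycle any number of times yields accepted strings of unbounded length, so the language is infinite.

infinite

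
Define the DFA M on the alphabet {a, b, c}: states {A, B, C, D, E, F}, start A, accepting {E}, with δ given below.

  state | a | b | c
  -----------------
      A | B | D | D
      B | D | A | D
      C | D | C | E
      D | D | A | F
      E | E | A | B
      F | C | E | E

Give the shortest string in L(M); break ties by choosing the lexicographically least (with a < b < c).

bcb

A breadth-first search from A reaches an accepting state first via the path A → D → F → E on input bcb.
No string of length < 3 is accepted (BFS exhausts all shorter strings without reaching an accepting state), and bcb is the lexicographically least accepting string of length 3.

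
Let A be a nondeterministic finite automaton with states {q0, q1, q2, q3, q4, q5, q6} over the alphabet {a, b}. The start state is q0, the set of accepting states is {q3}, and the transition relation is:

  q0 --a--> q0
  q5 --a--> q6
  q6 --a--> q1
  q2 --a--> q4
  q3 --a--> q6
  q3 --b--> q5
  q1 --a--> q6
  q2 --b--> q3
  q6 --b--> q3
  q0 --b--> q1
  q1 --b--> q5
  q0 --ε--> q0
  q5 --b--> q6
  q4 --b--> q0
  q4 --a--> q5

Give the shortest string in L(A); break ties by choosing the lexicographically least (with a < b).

bab

A breadth-first search from q0 reaches an accepting state first via the path q0 → q1 → q6 → q3 on input bab.
No string of length < 3 is accepted (BFS exhausts all shorter strings without reaching an accepting state), and bab is the lexicographically least accepting string of length 3.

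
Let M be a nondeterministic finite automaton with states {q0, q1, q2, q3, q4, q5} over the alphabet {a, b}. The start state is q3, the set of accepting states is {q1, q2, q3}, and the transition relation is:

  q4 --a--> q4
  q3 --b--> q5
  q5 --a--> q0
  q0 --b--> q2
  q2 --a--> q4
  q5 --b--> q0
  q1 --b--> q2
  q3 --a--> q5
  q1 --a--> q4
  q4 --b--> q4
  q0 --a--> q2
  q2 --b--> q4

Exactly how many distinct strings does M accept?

9

The useful subgraph on states {q0, q2, q3, q5} is acyclic, so L(M) is finite; the longest accepting path visits 4 useful states, giving maximum string length 3.
Counting accepting paths from q3 by length: 1 of length 0, 8 of length 3. Total 9.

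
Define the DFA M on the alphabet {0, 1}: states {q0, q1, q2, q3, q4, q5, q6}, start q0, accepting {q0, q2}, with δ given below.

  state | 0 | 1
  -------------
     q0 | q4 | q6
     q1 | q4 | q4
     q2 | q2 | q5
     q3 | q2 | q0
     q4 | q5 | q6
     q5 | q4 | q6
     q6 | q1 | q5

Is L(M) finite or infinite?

finite

The useful states (reachable from q0 and able to reach an accepting state) are {q0}.
Restricted to these states the transition graph has no cycle, so every accepting path has bounded length and L is finite.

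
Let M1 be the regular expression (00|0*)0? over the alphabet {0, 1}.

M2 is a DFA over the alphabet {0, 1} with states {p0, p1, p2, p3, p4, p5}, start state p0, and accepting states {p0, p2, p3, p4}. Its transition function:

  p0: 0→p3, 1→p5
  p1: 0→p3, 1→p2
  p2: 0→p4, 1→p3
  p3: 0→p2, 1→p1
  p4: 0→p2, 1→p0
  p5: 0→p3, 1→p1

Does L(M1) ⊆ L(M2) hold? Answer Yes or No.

Yes

Converting the expression M1 to a DFA (subset construction, then merging equivalent states) gives the minimal DFA with states {r0, r1}, start state r0, accepting states {r0} and transitions r0: 0→r0, 1→r1; r1: 0→r1, 1→r1.
Exploring the product automaton M1 × M2 from the start pair (r0, p0), following both machines on each input symbol, reaches 10 state pairs: (r0, p0), (r0, p3), (r1, p5), (r0, p2), (r1, p1), (r1, p3), (r0, p4), (r1, p2), (r1, p0), (r1, p4).
M1 accepts in {r0} and M2 accepts in {p0, p2, p3, p4}. The reachable pairs whose M1-component is accepting are (r0, p0), (r0, p3), (r0, p2), (r0, p4); in each of them the M2-component is accepting too, so the product for L(M1) \ L(M2) (M1-component accepting, M2-component rejecting) has no reachable accepting pair and the difference is empty.
Hence every string in L(M1) is also in L(M2).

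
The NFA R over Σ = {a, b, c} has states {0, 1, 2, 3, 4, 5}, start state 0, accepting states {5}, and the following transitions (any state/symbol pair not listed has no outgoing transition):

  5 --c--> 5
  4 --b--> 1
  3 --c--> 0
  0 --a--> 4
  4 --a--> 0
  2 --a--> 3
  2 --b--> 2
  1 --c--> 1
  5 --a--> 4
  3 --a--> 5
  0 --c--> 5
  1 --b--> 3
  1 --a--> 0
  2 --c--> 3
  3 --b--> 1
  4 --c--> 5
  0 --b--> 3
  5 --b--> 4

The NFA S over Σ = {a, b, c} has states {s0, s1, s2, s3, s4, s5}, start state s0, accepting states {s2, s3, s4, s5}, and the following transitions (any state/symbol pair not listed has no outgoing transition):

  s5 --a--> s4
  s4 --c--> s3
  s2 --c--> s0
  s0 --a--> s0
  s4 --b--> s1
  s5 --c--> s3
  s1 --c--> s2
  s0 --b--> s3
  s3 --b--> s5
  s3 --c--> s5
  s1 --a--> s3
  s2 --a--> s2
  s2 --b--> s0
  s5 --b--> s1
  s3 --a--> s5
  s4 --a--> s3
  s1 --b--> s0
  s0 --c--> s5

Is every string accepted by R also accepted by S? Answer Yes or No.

No

The string cbcc is in L(R) but not in L(S).
So L(R) ⊄ L(S).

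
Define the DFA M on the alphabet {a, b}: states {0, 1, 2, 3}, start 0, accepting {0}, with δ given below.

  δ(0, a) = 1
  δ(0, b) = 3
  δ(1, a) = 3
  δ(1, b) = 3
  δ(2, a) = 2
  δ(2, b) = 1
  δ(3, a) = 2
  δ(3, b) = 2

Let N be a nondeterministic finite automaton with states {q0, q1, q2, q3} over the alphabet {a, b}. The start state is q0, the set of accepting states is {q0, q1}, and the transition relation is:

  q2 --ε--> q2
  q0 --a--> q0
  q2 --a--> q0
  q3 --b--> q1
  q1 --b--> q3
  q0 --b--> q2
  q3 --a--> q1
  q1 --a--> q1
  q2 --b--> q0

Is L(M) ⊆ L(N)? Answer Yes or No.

Exploring the product automaton M × N from the start pair (0, q0), following both machines on each input symbol, reaches 7 state pairs: (0, q0), (1, q0), (3, q2), (3, q0), (2, q0), (2, q2), (1, q2).
M accepts in {0} and N accepts in {q0, q1}. The reachable pairs whose M-component is accepting are (0, q0); in each of them the N-component is accepting too, so the product for L(M) \ L(N) (M-component accepting, N-component rejecting) has no reachable accepting pair and the difference is empty.
Hence every string in L(M) is also in L(N).

Yes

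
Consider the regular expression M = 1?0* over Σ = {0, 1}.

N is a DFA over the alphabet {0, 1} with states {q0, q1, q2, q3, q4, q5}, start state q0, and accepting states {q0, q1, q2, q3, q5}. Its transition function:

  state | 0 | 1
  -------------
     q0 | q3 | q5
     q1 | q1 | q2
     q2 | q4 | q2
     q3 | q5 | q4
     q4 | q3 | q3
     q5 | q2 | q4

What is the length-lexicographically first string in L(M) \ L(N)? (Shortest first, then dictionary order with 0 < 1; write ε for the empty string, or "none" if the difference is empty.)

The string 100 is accepted by M but not by N.
No shorter string lies in the difference, and 100 is the lexicographically first length-3 string in L(M) \ L(N).

100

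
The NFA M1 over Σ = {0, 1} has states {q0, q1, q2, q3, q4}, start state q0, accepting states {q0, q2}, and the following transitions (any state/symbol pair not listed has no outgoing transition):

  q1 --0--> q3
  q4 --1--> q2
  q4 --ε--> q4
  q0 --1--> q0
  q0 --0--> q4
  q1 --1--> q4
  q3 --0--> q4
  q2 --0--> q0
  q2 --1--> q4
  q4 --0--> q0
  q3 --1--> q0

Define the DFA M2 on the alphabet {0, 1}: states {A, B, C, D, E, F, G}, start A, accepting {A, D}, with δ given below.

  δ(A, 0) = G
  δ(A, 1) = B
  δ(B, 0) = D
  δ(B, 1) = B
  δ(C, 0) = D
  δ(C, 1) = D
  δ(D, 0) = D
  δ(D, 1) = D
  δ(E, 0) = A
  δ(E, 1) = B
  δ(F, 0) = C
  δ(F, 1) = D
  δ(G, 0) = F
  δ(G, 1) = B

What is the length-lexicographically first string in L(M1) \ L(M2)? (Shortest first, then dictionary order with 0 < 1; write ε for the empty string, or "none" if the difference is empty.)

The string 1 is accepted by M1 but not by M2.
No shorter string lies in the difference, and 1 is the lexicographically first length-1 string in L(M1) \ L(M2).

1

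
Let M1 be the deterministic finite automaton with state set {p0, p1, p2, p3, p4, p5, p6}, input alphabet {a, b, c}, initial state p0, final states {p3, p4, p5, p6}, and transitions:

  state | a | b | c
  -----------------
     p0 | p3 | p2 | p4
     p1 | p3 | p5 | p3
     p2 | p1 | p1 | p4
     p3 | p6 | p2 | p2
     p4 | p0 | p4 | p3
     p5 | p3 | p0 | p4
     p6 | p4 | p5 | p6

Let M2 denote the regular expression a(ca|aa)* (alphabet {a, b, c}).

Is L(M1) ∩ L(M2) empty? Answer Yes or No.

The string a is accepted by both M1 and M2.
Hence L(M1) ∩ L(M2) ≠ ∅.

No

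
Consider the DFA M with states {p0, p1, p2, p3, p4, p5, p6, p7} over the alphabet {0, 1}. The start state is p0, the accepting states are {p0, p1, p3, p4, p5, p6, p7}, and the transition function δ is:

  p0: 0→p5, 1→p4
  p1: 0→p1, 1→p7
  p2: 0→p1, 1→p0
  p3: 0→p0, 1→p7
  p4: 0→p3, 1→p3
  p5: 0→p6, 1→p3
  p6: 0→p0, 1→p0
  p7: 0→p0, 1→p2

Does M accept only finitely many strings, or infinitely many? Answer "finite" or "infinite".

infinite

State p0 is reachable from the start and can reach an accepting state, and it lies on the cycle p0 → p4 → p3 → p0.
Traversing that cycle any number of times yields accepted strings of unbounded length, so the language is infinite.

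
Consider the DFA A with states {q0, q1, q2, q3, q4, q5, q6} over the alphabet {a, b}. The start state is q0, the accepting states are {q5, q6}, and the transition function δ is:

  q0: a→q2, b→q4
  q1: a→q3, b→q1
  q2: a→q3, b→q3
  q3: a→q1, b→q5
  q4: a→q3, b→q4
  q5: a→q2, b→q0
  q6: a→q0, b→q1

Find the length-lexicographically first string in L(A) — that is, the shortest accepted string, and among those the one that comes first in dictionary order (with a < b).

A breadth-first search from q0 reaches an accepting state first via the path q0 → q2 → q3 → q5 on input aab.
No string of length < 3 is accepted (BFS exhausts all shorter strings without reaching an accepting state), and aab is the lexicographically least accepting string of length 3.

aab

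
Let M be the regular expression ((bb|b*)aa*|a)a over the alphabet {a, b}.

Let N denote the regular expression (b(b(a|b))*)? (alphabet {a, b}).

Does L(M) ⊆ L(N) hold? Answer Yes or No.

No

The string aa is in L(M) but not in L(N).
So L(M) ⊄ L(N).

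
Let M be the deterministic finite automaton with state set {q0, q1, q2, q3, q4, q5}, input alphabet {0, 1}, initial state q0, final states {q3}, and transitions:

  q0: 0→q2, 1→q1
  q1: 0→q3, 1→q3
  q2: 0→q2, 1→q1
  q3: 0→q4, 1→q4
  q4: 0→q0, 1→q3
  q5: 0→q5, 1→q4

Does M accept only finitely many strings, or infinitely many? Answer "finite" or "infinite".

infinite

State q0 is reachable from the start and can reach an accepting state, and it lies on the cycle q0 → q1 → q3 → q4 → q0.
Traversing that cycle any number of times yields accepted strings of unbounded length, so the language is infinite.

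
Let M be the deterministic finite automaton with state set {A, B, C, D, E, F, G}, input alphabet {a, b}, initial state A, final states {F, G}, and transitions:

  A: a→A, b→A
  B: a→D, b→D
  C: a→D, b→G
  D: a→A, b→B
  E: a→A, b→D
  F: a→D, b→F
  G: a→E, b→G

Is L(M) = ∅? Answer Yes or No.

Yes

The states reachable from the start state are {A}.
None of the accepting states {F, G} is reachable, so no string is accepted and L(M) = ∅.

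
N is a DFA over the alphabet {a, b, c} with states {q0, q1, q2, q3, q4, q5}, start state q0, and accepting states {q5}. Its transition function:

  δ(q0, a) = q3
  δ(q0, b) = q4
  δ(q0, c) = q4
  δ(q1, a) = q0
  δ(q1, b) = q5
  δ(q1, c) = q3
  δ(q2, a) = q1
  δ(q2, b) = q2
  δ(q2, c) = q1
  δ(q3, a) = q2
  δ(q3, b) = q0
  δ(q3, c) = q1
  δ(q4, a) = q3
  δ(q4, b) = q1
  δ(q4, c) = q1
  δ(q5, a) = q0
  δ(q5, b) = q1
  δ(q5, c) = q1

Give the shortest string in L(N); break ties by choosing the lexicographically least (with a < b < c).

A breadth-first search from q0 reaches an accepting state first via the path q0 → q3 → q1 → q5 on input acb.
No string of length < 3 is accepted (BFS exhausts all shorter strings without reaching an accepting state), and acb is the lexicographically least accepting string of length 3.

acb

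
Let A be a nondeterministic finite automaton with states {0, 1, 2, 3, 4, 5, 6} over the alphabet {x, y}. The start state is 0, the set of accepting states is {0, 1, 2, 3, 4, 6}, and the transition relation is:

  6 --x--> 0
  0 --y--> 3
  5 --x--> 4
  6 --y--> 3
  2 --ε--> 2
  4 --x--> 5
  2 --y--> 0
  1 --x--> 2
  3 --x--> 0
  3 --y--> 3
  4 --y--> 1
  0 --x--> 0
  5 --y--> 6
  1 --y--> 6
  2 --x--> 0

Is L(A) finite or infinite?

State 0 is reachable from the start and can reach an accepting state, and it lies on the cycle 0 → 0.
Traversing that cycle any number of times yields accepted strings of unbounded length, so the language is infinite.

infinite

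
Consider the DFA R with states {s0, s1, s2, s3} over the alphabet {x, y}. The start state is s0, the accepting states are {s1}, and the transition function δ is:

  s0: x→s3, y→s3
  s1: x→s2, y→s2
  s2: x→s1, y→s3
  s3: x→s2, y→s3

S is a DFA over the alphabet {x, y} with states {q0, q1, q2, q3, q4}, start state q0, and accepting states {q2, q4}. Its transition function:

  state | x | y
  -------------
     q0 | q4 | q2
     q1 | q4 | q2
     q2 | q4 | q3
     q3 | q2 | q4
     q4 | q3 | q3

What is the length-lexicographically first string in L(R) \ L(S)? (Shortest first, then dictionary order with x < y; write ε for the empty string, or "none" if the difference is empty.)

The string yxx is accepted by R but not by S.
No shorter string lies in the difference, and yxx is the lexicographically first length-3 string in L(R) \ L(S).

yxx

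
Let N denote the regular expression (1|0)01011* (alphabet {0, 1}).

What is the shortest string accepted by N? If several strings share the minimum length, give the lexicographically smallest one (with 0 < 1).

00101

By inspection of the expression, no string of length less than 5 matches, and 00101 is the lexicographically first match of length 5.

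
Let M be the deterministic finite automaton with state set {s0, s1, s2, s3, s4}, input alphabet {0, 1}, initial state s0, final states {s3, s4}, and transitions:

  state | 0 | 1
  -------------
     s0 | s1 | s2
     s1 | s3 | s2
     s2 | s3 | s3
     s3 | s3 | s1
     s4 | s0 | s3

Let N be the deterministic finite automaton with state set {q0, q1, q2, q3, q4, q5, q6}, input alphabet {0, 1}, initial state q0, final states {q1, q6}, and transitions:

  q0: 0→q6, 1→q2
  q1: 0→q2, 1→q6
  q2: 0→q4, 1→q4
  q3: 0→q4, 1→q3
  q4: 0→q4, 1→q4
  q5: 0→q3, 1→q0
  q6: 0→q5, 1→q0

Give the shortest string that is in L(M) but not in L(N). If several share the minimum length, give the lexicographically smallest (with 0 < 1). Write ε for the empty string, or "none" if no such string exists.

The string 00 is accepted by M but not by N.
No shorter string lies in the difference, and 00 is the lexicographically first length-2 string in L(M) \ L(N).

00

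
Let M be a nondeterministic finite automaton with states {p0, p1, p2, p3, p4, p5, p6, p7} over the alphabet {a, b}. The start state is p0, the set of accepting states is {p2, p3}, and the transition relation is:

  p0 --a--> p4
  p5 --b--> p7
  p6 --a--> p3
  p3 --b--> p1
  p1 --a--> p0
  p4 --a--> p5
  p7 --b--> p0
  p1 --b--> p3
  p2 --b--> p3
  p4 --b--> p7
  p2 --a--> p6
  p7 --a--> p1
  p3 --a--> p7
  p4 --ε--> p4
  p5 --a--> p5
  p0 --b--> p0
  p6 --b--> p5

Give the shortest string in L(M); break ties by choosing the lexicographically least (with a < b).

A breadth-first search from p0 reaches an accepting state first via the path p0 → p4 → p7 → p1 → p3 on input abab.
No string of length < 4 is accepted (BFS exhausts all shorter strings without reaching an accepting state), and abab is the lexicographically least accepting string of length 4.

abab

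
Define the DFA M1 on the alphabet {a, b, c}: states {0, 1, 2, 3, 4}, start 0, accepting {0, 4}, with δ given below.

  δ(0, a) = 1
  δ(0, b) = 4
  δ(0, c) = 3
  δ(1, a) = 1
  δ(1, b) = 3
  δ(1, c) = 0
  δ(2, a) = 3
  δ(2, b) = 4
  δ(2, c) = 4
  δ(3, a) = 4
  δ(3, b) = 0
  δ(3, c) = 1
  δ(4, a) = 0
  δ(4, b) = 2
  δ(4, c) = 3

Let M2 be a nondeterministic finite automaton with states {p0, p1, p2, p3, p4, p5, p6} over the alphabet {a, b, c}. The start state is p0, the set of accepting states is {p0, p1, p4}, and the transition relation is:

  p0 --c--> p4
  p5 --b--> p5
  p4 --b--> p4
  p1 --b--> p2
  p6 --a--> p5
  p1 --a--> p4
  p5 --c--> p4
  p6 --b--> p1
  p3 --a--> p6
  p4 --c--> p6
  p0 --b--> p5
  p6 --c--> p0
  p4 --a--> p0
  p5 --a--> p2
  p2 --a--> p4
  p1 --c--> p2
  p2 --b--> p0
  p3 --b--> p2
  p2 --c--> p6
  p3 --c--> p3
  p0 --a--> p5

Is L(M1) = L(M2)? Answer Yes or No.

No

The string b is accepted by M1 but rejected by M2.
So L(M1) ≠ L(M2).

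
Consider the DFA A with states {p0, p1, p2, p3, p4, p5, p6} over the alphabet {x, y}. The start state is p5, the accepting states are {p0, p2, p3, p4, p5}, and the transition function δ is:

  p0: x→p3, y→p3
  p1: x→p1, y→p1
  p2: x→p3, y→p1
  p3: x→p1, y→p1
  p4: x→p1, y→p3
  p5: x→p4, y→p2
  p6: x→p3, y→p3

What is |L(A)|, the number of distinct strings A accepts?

5

The useful subgraph on states {p2, p3, p4, p5} is acyclic, so L(A) is finite; the longest accepting path visits 3 useful states, giving maximum string length 2.
Counting accepting paths from p5 by length: 1 of length 0, 2 of length 1, 2 of length 2. Total 5.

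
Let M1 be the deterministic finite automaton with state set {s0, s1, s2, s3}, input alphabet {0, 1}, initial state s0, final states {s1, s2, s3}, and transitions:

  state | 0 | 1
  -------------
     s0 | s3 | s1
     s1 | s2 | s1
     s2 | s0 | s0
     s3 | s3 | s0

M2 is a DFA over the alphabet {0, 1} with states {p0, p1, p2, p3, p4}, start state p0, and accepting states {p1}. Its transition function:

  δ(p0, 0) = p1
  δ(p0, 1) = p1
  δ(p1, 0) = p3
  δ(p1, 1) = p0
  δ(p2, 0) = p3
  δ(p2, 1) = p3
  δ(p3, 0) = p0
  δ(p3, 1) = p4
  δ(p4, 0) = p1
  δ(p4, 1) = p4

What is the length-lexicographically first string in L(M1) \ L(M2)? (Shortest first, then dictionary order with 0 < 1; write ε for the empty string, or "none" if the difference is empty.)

00

The string 00 is accepted by M1 but not by M2.
No shorter string lies in the difference, and 00 is the lexicographically first length-2 string in L(M1) \ L(M2).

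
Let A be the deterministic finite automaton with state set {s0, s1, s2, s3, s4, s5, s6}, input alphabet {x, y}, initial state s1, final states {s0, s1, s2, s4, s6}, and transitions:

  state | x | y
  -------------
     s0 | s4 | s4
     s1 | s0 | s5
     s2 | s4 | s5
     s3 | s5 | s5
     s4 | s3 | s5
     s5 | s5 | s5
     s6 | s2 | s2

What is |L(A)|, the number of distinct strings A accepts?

The useful subgraph on states {s0, s1, s4} is acyclic, so L(A) is finite; the longest accepting path visits 3 useful states, giving maximum string length 2.
Counting accepting paths from s1 by length: 1 of length 0, 1 of length 1, 2 of length 2. Total 4.

4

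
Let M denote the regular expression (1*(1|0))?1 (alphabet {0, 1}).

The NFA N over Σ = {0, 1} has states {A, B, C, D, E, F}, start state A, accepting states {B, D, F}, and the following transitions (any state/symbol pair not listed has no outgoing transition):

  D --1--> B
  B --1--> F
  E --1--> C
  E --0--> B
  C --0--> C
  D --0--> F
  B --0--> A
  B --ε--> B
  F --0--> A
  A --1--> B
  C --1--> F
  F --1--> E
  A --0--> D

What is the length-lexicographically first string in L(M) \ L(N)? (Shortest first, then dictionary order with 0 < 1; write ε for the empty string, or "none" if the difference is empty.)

The string 111 is accepted by M but not by N.
No shorter string lies in the difference, and 111 is the lexicographically first length-3 string in L(M) \ L(N).

111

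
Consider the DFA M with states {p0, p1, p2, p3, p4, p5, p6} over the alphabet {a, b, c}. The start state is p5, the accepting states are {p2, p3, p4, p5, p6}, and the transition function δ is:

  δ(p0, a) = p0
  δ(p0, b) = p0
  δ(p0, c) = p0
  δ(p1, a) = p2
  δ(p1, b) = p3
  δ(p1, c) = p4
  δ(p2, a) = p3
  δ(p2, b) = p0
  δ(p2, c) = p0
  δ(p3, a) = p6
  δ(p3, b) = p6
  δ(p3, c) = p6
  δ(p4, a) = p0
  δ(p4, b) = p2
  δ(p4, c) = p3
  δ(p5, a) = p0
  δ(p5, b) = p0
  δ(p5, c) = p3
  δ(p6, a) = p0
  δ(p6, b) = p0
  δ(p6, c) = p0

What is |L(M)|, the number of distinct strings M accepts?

The useful subgraph on states {p3, p5, p6} is acyclic, so L(M) is finite; the longest accepting path visits 3 useful states, giving maximum string length 2.
Counting accepting paths from p5 by length: 1 of length 0, 1 of length 1, 3 of length 2. Total 5.

5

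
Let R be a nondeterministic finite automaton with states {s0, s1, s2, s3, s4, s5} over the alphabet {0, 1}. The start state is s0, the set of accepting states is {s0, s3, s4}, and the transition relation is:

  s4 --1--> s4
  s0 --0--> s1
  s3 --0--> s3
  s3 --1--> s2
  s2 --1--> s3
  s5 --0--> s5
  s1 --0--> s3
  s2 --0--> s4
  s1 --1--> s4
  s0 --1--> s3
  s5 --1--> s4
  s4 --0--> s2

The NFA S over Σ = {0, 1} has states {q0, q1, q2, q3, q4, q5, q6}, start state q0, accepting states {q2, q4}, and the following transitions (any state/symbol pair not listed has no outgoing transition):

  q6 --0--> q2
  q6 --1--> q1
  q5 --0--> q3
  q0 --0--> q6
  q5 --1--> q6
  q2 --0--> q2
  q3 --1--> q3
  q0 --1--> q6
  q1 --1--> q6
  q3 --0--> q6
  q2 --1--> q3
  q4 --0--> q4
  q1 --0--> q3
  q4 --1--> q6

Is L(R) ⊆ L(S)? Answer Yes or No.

The empty string ε is in L(R) but not in L(S).
So L(R) ⊄ L(S).

No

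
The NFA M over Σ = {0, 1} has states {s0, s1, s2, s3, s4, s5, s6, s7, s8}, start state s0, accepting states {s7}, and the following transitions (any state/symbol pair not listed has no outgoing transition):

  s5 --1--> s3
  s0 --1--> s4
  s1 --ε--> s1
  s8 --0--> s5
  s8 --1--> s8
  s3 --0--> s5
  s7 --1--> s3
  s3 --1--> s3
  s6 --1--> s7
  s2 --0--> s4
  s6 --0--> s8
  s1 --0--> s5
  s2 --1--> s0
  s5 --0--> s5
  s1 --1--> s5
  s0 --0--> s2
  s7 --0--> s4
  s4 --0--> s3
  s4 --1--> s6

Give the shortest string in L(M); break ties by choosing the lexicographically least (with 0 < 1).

A breadth-first search from s0 reaches an accepting state first via the path s0 → s4 → s6 → s7 on input 111.
No string of length < 3 is accepted (BFS exhausts all shorter strings without reaching an accepting state), and 111 is the lexicographically least accepting string of length 3.

111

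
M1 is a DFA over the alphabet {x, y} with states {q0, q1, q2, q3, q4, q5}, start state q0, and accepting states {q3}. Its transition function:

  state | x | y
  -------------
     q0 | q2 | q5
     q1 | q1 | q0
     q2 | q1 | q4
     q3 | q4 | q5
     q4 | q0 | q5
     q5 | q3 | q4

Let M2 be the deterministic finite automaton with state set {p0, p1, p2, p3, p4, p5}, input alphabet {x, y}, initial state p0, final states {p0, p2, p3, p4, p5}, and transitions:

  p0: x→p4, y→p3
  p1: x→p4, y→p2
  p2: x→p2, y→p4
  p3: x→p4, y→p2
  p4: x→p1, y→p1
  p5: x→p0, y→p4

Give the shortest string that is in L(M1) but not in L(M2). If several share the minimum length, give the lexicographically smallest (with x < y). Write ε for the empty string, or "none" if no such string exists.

The string yyyx is accepted by M1 but not by M2.
No shorter string lies in the difference, and yyyx is the lexicographically first length-4 string in L(M1) \ L(M2).

yyyx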